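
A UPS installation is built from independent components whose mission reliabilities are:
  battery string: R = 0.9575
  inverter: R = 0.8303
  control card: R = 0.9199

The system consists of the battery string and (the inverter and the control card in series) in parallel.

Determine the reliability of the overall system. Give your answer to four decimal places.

Series (inverter and control card): 0.830300 × 0.919900 = 0.763793
Parallel (battery string and [0.763793]): 1 − (1 − 0.957500)(1 − 0.763793) = 0.9900

0.9900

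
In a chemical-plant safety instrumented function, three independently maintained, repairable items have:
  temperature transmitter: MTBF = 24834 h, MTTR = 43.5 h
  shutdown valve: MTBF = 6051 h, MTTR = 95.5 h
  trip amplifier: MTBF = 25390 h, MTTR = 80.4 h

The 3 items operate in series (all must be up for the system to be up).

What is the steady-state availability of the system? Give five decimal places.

0.97964

A(temperature transmitter) = MTBF/(MTBF+MTTR) = 24834/(24834+43.5) = 0.998251
A(shutdown valve) = MTBF/(MTBF+MTTR) = 6051/(6051+95.5) = 0.984463
A(trip amplifier) = MTBF/(MTBF+MTTR) = 25390/(25390+80.4) = 0.996843
Series availability: 0.998251 × 0.984463 × 0.996843 = 0.97964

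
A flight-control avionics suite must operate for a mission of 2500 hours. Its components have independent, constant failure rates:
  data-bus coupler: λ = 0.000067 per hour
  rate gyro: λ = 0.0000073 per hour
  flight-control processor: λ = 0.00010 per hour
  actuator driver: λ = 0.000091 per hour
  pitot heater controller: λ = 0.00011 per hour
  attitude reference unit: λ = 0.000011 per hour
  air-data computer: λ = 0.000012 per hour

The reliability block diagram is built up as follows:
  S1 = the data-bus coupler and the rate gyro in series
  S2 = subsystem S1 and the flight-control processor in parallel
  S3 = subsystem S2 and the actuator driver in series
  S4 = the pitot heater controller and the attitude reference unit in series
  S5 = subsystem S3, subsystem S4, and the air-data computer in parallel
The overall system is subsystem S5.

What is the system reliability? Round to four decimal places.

0.9982

R(data-bus coupler) = exp(−0.000067 × 2500) = 0.845777
R(rate gyro) = exp(−0.0000073 × 2500) = 0.981916
R(flight-control processor) = exp(−0.00010 × 2500) = 0.778801
R(actuator driver) = exp(−0.000091 × 2500) = 0.796522
R(pitot heater controller) = exp(−0.00011 × 2500) = 0.759572
R(attitude reference unit) = exp(−0.000011 × 2500) = 0.972875
R(air-data computer) = exp(−0.000012 × 2500) = 0.970446
Series (data-bus coupler and rate gyro): 0.845777 × 0.981916 = 0.830482
Parallel ([0.830482] and flight-control processor): 1 − (1 − 0.830482)(1 − 0.778801) = 0.962503
Series ([0.962503] and actuator driver): 0.962503 × 0.796522 = 0.766655
Series (pitot heater controller and attitude reference unit): 0.759572 × 0.972875 = 0.738969
Parallel ([0.766655], [0.738969], and air-data computer): 1 − (1 − 0.766655)(1 − 0.738969)(1 − 0.970446) = 0.9982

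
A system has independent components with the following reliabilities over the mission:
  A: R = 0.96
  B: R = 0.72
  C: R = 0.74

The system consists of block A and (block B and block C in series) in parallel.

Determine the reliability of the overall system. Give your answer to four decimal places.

Series (B and C): 0.720000 × 0.740000 = 0.532800
Parallel (A and [0.532800]): 1 − (1 − 0.960000)(1 − 0.532800) = 0.9813

0.9813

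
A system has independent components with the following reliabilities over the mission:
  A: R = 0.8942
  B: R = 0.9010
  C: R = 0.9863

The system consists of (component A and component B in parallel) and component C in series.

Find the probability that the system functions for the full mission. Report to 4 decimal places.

0.9760

Parallel (A and B): 1 − (1 − 0.894200)(1 − 0.901000) = 0.989526
Series ([0.989526] and C): 0.989526 × 0.986300 = 0.9760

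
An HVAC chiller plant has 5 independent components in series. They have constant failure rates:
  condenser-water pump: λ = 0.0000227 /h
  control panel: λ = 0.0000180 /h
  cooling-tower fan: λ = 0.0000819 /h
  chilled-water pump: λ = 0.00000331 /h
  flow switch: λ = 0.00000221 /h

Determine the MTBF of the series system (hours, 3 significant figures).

Series of exponential components: λ_sys = Σ λ_i
λ_sys = 0.0000227 + 0.0000180 + 0.0000819 + 0.00000331 + 0.00000221 = 1.2812e-04 /h
MTBF = 1 / λ_sys = 7810 h

7810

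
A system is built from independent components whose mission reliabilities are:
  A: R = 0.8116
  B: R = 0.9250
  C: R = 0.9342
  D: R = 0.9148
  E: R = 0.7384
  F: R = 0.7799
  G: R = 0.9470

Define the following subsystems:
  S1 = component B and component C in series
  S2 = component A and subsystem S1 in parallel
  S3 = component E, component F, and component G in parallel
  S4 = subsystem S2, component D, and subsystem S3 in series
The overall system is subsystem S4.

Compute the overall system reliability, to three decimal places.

Series (B and C): 0.92500 × 0.93420 = 0.86414
Parallel (A and [0.86414]): 1 − (1 − 0.81160)(1 − 0.86414) = 0.97440
Parallel (E, F, and G): 1 − (1 − 0.73840)(1 − 0.77990)(1 − 0.94700) = 0.99695
Series ([0.97440], D, and [0.99695]): 0.97440 × 0.91480 × 0.99695 = 0.889

0.889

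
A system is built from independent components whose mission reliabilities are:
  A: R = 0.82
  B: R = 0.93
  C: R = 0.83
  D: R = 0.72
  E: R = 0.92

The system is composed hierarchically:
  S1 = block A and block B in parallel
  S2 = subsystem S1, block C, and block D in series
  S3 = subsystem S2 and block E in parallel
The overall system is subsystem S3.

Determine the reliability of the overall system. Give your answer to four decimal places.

0.9672

Parallel (A and B): 1 − (1 − 0.820000)(1 − 0.930000) = 0.987400
Series ([0.987400], C, and D): 0.987400 × 0.830000 × 0.720000 = 0.590070
Parallel ([0.590070] and E): 1 − (1 − 0.590070)(1 − 0.920000) = 0.9672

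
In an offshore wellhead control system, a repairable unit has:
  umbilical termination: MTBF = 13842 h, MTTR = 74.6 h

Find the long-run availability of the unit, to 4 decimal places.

0.9946

A(umbilical termination) = MTBF/(MTBF+MTTR) = 13842/(13842+74.6) = 0.9946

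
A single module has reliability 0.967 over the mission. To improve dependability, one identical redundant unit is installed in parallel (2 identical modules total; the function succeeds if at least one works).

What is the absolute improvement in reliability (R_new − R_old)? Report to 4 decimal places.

0.0319

R_before = 0.967
R_after = 1 − (1 − 0.967)^2 = 0.9989
ΔR = 0.9989 − 0.967 = 0.0319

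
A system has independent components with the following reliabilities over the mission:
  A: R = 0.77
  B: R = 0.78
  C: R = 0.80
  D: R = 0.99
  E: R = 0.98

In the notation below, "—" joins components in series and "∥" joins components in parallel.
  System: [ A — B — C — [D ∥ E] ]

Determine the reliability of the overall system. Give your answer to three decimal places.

0.480

Parallel (D and E): 1 − (1 − 0.99000)(1 − 0.98000) = 0.99980
Series (A, B, C, and [0.99980]): 0.77000 × 0.78000 × 0.80000 × 0.99980 = 0.480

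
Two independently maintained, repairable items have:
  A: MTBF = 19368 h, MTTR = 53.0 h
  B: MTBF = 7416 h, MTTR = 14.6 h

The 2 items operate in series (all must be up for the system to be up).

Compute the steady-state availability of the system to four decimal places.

A(A) = MTBF/(MTBF+MTTR) = 19368/(19368+53.0) = 0.997271
A(B) = MTBF/(MTBF+MTTR) = 7416/(7416+14.6) = 0.998035
Series availability: 0.997271 × 0.998035 = 0.9953

0.9953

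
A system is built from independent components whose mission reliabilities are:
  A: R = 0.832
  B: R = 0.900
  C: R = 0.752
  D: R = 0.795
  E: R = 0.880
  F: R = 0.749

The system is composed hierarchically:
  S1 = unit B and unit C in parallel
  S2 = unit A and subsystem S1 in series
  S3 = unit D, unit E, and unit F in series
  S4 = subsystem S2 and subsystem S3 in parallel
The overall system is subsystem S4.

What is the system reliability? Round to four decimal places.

0.9102

Parallel (B and C): 1 − (1 − 0.900000)(1 − 0.752000) = 0.975200
Series (A and [0.975200]): 0.832000 × 0.975200 = 0.811366
Series (D, E, and F): 0.795000 × 0.880000 × 0.749000 = 0.524000
Parallel ([0.811366] and [0.524000]): 1 − (1 − 0.811366)(1 − 0.524000) = 0.9102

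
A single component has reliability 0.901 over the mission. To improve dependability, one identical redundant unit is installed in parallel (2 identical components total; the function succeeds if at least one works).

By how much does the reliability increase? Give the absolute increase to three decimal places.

0.089

R_before = 0.901
R_after = 1 − (1 − 0.901)^2 = 0.990
ΔR = 0.990 − 0.901 = 0.089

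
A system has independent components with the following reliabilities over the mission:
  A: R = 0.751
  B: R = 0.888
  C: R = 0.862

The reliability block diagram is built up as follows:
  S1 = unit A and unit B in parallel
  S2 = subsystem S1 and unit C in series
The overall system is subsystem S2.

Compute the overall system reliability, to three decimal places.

0.838

Parallel (A and B): 1 − (1 − 0.75100)(1 − 0.88800) = 0.97211
Series ([0.97211] and C): 0.97211 × 0.86200 = 0.838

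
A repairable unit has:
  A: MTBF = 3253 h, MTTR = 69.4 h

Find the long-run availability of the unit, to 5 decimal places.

A(A) = MTBF/(MTBF+MTTR) = 3253/(3253+69.4) = 0.97911

0.97911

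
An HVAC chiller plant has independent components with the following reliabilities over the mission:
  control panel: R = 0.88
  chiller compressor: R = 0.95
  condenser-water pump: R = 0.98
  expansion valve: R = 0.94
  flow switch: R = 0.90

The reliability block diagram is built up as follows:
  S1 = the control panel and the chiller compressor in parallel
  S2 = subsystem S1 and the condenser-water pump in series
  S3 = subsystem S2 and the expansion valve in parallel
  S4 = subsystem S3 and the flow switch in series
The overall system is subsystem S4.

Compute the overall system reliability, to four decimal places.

0.8986

Parallel (control panel and chiller compressor): 1 − (1 − 0.880000)(1 − 0.950000) = 0.994000
Series ([0.994000] and condenser-water pump): 0.994000 × 0.980000 = 0.974120
Parallel ([0.974120] and expansion valve): 1 − (1 − 0.974120)(1 − 0.940000) = 0.998447
Series ([0.998447] and flow switch): 0.998447 × 0.900000 = 0.8986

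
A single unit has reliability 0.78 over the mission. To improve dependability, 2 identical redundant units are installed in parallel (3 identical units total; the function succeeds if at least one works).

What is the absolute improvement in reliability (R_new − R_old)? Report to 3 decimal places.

0.209

R_before = 0.78
R_after = 1 − (1 − 0.78)^3 = 0.989
ΔR = 0.989 − 0.78 = 0.209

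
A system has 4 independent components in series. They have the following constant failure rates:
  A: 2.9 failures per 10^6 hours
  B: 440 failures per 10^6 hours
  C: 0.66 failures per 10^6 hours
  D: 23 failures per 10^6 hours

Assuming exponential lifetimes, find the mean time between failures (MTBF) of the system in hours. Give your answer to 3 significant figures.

Series of exponential components: λ_sys = Σ λ_i
λ_sys = 0.0000029 + 0.00044 + 0.00000066 + 0.000023 = 4.6656e-04 /h
MTBF = 1 / λ_sys = 2140 h

2140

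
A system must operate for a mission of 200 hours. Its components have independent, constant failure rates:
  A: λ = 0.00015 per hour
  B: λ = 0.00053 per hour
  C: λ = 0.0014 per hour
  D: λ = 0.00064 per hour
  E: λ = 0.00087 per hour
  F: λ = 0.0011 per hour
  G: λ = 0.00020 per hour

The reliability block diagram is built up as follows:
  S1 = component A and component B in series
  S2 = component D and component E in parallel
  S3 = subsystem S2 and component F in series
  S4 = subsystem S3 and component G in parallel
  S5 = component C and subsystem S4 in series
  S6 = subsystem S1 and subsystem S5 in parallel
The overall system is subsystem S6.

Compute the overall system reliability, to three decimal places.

R(A) = exp(−0.00015 × 200) = 0.97045
R(B) = exp(−0.00053 × 200) = 0.89942
R(C) = exp(−0.0014 × 200) = 0.75578
R(D) = exp(−0.00064 × 200) = 0.87985
R(E) = exp(−0.00087 × 200) = 0.84030
R(F) = exp(−0.0011 × 200) = 0.80252
R(G) = exp(−0.00020 × 200) = 0.96079
Series (A and B): 0.97045 × 0.89942 = 0.87284
Parallel (D and E): 1 − (1 − 0.87985)(1 − 0.84030) = 0.98081
Series ([0.98081] and F): 0.98081 × 0.80252 = 0.78712
Parallel ([0.78712] and G): 1 − (1 − 0.78712)(1 − 0.96079) = 0.99165
Series (C and [0.99165]): 0.75578 × 0.99165 = 0.74947
Parallel ([0.87284] and [0.74947]): 1 − (1 − 0.87284)(1 − 0.74947) = 0.968

0.968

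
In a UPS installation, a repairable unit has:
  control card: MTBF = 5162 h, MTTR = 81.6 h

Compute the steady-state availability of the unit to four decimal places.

0.9844

A(control card) = MTBF/(MTBF+MTTR) = 5162/(5162+81.6) = 0.9844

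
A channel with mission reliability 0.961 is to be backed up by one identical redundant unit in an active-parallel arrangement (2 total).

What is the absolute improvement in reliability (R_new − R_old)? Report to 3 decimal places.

R_before = 0.961
R_after = 1 − (1 − 0.961)^2 = 0.998
ΔR = 0.998 − 0.961 = 0.037

0.037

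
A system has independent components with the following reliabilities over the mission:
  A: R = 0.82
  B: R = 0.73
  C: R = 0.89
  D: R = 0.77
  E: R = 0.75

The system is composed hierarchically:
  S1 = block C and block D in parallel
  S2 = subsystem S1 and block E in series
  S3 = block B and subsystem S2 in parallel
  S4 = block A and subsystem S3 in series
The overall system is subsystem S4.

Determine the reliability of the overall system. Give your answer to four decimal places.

Parallel (C and D): 1 − (1 − 0.890000)(1 − 0.770000) = 0.974700
Series ([0.974700] and E): 0.974700 × 0.750000 = 0.731025
Parallel (B and [0.731025]): 1 − (1 − 0.730000)(1 − 0.731025) = 0.927377
Series (A and [0.927377]): 0.820000 × 0.927377 = 0.7604

0.7604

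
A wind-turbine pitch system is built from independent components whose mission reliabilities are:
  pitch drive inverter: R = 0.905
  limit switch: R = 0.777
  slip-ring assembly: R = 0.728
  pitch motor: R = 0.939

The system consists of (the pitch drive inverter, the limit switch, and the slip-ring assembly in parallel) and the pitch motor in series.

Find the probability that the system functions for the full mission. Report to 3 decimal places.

0.934

Parallel (pitch drive inverter, limit switch, and slip-ring assembly): 1 − (1 − 0.90500)(1 − 0.77700)(1 − 0.72800) = 0.99424
Series ([0.99424] and pitch motor): 0.99424 × 0.93900 = 0.934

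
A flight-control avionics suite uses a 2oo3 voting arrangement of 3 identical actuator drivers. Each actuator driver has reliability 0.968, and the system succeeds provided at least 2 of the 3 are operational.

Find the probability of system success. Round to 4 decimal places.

R = Σ_{i=2}^{3} C(3,i) p^i (1−p)^{3−i} with p = 0.968
C(3,2)·0.968^2·0.032^1 = 0.089954
C(3,3)·0.968^3·0.032^0 = 0.907039
Sum = 0.9970

0.9970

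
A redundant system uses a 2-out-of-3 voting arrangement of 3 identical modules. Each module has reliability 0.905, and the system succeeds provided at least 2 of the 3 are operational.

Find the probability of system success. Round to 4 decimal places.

0.9746

R = Σ_{i=2}^{3} C(3,i) p^i (1−p)^{3−i} with p = 0.905
C(3,2)·0.905^2·0.095^1 = 0.233422
C(3,3)·0.905^3·0.095^0 = 0.741218
Sum = 0.9746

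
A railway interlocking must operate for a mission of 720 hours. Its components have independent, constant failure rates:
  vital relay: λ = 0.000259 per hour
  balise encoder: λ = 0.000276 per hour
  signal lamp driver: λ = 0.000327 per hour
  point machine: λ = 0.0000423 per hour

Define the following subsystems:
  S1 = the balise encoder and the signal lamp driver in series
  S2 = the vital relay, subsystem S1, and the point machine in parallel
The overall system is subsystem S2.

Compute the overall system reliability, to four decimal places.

0.9982

R(vital relay) = exp(−0.000259 × 720) = 0.829875
R(balise encoder) = exp(−0.000276 × 720) = 0.819779
R(signal lamp driver) = exp(−0.000327 × 720) = 0.790223
R(point machine) = exp(−0.0000423 × 720) = 0.970003
Series (balise encoder and signal lamp driver): 0.819779 × 0.790223 = 0.647808
Parallel (vital relay, [0.647808], and point machine): 1 − (1 − 0.829875)(1 − 0.647808)(1 − 0.970003) = 0.9982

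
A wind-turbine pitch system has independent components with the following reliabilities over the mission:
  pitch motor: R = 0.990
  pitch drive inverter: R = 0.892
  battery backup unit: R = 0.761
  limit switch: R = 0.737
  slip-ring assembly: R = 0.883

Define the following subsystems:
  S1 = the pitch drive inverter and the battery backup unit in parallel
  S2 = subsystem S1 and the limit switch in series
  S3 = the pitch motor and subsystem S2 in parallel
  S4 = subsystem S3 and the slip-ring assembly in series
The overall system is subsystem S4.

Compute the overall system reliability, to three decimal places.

Parallel (pitch drive inverter and battery backup unit): 1 − (1 − 0.89200)(1 − 0.76100) = 0.97419
Series ([0.97419] and limit switch): 0.97419 × 0.73700 = 0.71798
Parallel (pitch motor and [0.71798]): 1 − (1 − 0.99000)(1 − 0.71798) = 0.99718
Series ([0.99718] and slip-ring assembly): 0.99718 × 0.88300 = 0.881

0.881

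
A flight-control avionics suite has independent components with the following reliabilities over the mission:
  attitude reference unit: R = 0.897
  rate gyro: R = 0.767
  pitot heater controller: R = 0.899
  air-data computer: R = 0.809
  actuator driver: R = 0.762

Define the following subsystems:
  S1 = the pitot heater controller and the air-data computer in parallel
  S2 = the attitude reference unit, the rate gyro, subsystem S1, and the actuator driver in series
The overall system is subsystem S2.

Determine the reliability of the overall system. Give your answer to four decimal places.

Parallel (pitot heater controller and air-data computer): 1 − (1 − 0.899000)(1 − 0.809000) = 0.980709
Series (attitude reference unit, rate gyro, [0.980709], and actuator driver): 0.897000 × 0.767000 × 0.980709 × 0.762000 = 0.5141

0.5141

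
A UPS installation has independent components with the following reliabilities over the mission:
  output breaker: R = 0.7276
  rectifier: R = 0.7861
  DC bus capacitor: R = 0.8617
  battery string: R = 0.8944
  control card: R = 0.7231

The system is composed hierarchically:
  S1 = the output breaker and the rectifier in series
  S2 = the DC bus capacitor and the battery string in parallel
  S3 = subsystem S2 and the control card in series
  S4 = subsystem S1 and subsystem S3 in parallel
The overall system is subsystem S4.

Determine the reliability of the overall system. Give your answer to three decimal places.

0.877

Series (output breaker and rectifier): 0.72760 × 0.78610 = 0.57197
Parallel (DC bus capacitor and battery string): 1 − (1 − 0.86170)(1 − 0.89440) = 0.98540
Series ([0.98540] and control card): 0.98540 × 0.72310 = 0.71254
Parallel ([0.57197] and [0.71254]): 1 − (1 − 0.57197)(1 − 0.71254) = 0.877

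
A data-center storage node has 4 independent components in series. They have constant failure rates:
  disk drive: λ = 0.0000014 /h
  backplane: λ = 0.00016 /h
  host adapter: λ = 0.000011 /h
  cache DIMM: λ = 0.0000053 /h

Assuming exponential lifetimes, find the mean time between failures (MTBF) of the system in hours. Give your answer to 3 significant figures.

Series of exponential components: λ_sys = Σ λ_i
λ_sys = 0.0000014 + 0.00016 + 0.000011 + 0.0000053 = 1.7770e-04 /h
MTBF = 1 / λ_sys = 5630 h

5630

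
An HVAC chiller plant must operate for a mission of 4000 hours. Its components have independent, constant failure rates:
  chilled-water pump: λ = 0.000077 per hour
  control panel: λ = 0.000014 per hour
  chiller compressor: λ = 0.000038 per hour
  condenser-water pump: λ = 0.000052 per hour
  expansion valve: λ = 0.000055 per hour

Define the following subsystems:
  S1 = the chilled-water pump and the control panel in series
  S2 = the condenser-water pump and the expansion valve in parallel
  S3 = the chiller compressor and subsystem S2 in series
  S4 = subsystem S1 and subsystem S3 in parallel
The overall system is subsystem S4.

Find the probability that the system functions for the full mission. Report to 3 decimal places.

0.947

R(chilled-water pump) = exp(−0.000077 × 4000) = 0.73492
R(control panel) = exp(−0.000014 × 4000) = 0.94554
R(chiller compressor) = exp(−0.000038 × 4000) = 0.85899
R(condenser-water pump) = exp(−0.000052 × 4000) = 0.81221
R(expansion valve) = exp(−0.000055 × 4000) = 0.80252
Series (chilled-water pump and control panel): 0.73492 × 0.94554 = 0.69490
Parallel (condenser-water pump and expansion valve): 1 − (1 − 0.81221)(1 − 0.80252) = 0.96292
Series (chiller compressor and [0.96292]): 0.85899 × 0.96292 = 0.82714
Parallel ([0.69490] and [0.82714]): 1 − (1 − 0.69490)(1 − 0.82714) = 0.947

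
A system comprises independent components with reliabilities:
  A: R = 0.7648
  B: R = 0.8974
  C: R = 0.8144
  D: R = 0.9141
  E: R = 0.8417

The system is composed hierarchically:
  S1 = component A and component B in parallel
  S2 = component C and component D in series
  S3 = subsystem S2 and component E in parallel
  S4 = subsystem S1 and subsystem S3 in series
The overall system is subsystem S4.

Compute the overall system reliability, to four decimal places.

0.9364

Parallel (A and B): 1 − (1 − 0.764800)(1 − 0.897400) = 0.975868
Series (C and D): 0.814400 × 0.914100 = 0.744443
Parallel ([0.744443] and E): 1 − (1 − 0.744443)(1 − 0.841700) = 0.959545
Series ([0.975868] and [0.959545]): 0.975868 × 0.959545 = 0.9364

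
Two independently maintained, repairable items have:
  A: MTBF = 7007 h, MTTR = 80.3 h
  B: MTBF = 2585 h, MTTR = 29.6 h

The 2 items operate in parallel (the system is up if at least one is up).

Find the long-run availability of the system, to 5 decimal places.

0.99987

A(A) = MTBF/(MTBF+MTTR) = 7007/(7007+80.3) = 0.988670
A(B) = MTBF/(MTBF+MTTR) = 2585/(2585+29.6) = 0.988679
Parallel availability: 1 − (1 − 0.988670)(1 − 0.988679) = 0.99987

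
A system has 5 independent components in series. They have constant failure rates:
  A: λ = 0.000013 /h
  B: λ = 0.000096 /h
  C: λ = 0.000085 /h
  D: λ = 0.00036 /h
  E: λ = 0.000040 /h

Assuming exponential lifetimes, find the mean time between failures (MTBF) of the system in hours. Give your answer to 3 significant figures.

1680

Series of exponential components: λ_sys = Σ λ_i
λ_sys = 0.000013 + 0.000096 + 0.000085 + 0.00036 + 0.000040 = 5.9400e-04 /h
MTBF = 1 / λ_sys = 1680 h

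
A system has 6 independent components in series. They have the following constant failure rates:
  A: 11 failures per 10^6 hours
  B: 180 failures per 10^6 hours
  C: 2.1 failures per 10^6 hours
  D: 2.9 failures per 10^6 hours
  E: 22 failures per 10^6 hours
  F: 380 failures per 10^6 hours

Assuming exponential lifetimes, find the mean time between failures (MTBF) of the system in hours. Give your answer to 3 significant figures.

1670

Series of exponential components: λ_sys = Σ λ_i
λ_sys = 0.000011 + 0.00018 + 0.0000021 + 0.0000029 + 0.000022 + 0.00038 = 5.9800e-04 /h
MTBF = 1 / λ_sys = 1670 h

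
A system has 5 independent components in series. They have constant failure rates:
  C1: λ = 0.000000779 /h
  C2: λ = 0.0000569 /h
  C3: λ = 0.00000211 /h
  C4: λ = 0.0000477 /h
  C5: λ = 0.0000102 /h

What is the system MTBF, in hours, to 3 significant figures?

Series of exponential components: λ_sys = Σ λ_i
λ_sys = 0.000000779 + 0.0000569 + 0.00000211 + 0.0000477 + 0.0000102 = 1.1769e-04 /h
MTBF = 1 / λ_sys = 8500 h

8500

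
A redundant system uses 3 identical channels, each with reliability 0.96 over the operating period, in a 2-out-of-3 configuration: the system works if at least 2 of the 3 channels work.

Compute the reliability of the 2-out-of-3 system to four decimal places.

0.9953

R = Σ_{i=2}^{3} C(3,i) p^i (1−p)^{3−i} with p = 0.96
C(3,2)·0.96^2·0.04^1 = 0.110592
C(3,3)·0.96^3·0.04^0 = 0.884736
Sum = 0.9953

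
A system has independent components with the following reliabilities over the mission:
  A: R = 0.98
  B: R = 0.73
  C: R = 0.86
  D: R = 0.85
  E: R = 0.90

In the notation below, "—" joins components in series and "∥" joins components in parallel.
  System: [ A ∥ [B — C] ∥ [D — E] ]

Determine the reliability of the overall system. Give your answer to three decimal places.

Series (B and C): 0.73000 × 0.86000 = 0.62780
Series (D and E): 0.85000 × 0.90000 = 0.76500
Parallel (A, [0.62780], and [0.76500]): 1 − (1 − 0.98000)(1 − 0.62780)(1 − 0.76500) = 0.998

0.998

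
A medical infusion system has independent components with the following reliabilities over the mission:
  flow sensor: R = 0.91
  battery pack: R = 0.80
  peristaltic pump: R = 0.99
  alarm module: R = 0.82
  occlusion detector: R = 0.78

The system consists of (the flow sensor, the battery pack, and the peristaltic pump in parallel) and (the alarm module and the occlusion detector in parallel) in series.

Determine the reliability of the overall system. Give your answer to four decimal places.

Parallel (flow sensor, battery pack, and peristaltic pump): 1 − (1 − 0.910000)(1 − 0.800000)(1 − 0.990000) = 0.999820
Parallel (alarm module and occlusion detector): 1 − (1 − 0.820000)(1 − 0.780000) = 0.960400
Series ([0.999820] and [0.960400]): 0.999820 × 0.960400 = 0.9602

0.9602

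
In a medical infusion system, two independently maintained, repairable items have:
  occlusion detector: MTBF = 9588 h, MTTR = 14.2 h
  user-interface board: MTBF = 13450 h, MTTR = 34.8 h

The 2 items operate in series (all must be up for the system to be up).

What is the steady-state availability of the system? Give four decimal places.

0.9959

A(occlusion detector) = MTBF/(MTBF+MTTR) = 9588/(9588+14.2) = 0.998521
A(user-interface board) = MTBF/(MTBF+MTTR) = 13450/(13450+34.8) = 0.997419
Series availability: 0.998521 × 0.997419 = 0.9959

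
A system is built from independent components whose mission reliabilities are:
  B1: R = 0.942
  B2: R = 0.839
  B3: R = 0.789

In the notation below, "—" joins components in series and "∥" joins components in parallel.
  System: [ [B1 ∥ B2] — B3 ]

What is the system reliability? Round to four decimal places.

Parallel (B1 and B2): 1 − (1 − 0.942000)(1 − 0.839000) = 0.990662
Series ([0.990662] and B3): 0.990662 × 0.789000 = 0.7816

0.7816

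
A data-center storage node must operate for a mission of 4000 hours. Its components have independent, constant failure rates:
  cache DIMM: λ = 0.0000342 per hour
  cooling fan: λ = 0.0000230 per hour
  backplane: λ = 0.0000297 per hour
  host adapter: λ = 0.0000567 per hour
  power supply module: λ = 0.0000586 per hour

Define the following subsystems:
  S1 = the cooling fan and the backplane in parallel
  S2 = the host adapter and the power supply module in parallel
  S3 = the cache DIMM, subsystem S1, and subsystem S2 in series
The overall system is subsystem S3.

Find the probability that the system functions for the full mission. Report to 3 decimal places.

0.827

R(cache DIMM) = exp(−0.0000342 × 4000) = 0.87214
R(cooling fan) = exp(−0.0000230 × 4000) = 0.91211
R(backplane) = exp(−0.0000297 × 4000) = 0.88799
R(host adapter) = exp(−0.0000567 × 4000) = 0.79708
R(power supply module) = exp(−0.0000586 × 4000) = 0.79105
Parallel (cooling fan and backplane): 1 − (1 − 0.91211)(1 − 0.88799) = 0.99016
Parallel (host adapter and power supply module): 1 − (1 − 0.79708)(1 − 0.79105) = 0.95760
Series (cache DIMM, [0.99016], and [0.95760]): 0.87214 × 0.99016 × 0.95760 = 0.827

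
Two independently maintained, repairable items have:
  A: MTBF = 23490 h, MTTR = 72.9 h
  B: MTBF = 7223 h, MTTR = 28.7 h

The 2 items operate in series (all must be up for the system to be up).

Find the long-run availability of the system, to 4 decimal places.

0.9930

A(A) = MTBF/(MTBF+MTTR) = 23490/(23490+72.9) = 0.996906
A(B) = MTBF/(MTBF+MTTR) = 7223/(7223+28.7) = 0.996042
Series availability: 0.996906 × 0.996042 = 0.9930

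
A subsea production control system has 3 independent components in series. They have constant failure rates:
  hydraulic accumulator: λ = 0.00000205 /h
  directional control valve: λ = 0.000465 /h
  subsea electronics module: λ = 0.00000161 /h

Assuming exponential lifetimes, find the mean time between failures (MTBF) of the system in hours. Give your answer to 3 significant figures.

2130

Series of exponential components: λ_sys = Σ λ_i
λ_sys = 0.00000205 + 0.000465 + 0.00000161 = 4.6866e-04 /h
MTBF = 1 / λ_sys = 2130 h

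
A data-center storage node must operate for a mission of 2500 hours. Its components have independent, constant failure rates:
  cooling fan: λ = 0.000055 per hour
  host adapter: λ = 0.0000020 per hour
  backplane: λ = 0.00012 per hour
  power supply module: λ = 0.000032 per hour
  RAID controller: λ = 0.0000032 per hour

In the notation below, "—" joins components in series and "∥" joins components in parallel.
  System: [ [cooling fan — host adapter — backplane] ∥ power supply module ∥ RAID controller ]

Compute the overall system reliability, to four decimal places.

0.9998

R(cooling fan) = exp(−0.000055 × 2500) = 0.871534
R(host adapter) = exp(−0.0000020 × 2500) = 0.995012
R(backplane) = exp(−0.00012 × 2500) = 0.740818
R(power supply module) = exp(−0.000032 × 2500) = 0.923116
R(RAID controller) = exp(−0.0000032 × 2500) = 0.992032
Series (cooling fan, host adapter, and backplane): 0.871534 × 0.995012 × 0.740818 = 0.642428
Parallel ([0.642428], power supply module, and RAID controller): 1 − (1 − 0.642428)(1 − 0.923116)(1 − 0.992032) = 0.9998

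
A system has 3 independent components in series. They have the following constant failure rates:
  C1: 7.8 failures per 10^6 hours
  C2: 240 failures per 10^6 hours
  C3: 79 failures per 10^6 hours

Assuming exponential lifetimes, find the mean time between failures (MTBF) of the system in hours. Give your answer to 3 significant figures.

3060

Series of exponential components: λ_sys = Σ λ_i
λ_sys = 0.0000078 + 0.00024 + 0.000079 = 3.2680e-04 /h
MTBF = 1 / λ_sys = 3060 h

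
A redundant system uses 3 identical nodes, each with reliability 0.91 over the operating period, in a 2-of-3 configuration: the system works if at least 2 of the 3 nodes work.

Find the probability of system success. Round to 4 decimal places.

R = Σ_{i=2}^{3} C(3,i) p^i (1−p)^{3−i} with p = 0.91
C(3,2)·0.91^2·0.09^1 = 0.223587
C(3,3)·0.91^3·0.09^0 = 0.753571
Sum = 0.9772

0.9772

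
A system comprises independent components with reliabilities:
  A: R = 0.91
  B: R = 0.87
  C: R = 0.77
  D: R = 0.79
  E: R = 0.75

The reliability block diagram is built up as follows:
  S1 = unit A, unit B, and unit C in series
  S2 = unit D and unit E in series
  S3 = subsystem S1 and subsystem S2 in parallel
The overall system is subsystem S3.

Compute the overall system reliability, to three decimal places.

0.841

Series (A, B, and C): 0.91000 × 0.87000 × 0.77000 = 0.60961
Series (D and E): 0.79000 × 0.75000 = 0.59250
Parallel ([0.60961] and [0.59250]): 1 − (1 − 0.60961)(1 − 0.59250) = 0.841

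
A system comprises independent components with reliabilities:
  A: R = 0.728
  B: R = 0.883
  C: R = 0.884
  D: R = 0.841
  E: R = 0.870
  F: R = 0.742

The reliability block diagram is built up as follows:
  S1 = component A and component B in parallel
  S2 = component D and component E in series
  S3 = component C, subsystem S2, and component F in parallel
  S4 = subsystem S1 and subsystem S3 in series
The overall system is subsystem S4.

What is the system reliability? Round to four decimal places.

0.9604

Parallel (A and B): 1 − (1 − 0.728000)(1 − 0.883000) = 0.968176
Series (D and E): 0.841000 × 0.870000 = 0.731670
Parallel (C, [0.731670], and F): 1 − (1 − 0.884000)(1 − 0.731670)(1 − 0.742000) = 0.991969
Series ([0.968176] and [0.991969]): 0.968176 × 0.991969 = 0.9604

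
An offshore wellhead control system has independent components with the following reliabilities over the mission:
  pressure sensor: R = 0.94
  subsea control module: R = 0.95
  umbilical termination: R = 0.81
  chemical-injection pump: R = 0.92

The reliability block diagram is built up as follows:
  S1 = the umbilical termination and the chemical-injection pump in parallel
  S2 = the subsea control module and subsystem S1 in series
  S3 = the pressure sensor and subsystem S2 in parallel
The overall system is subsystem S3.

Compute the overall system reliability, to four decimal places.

Parallel (umbilical termination and chemical-injection pump): 1 − (1 − 0.810000)(1 − 0.920000) = 0.984800
Series (subsea control module and [0.984800]): 0.950000 × 0.984800 = 0.935560
Parallel (pressure sensor and [0.935560]): 1 − (1 − 0.940000)(1 − 0.935560) = 0.9961

0.9961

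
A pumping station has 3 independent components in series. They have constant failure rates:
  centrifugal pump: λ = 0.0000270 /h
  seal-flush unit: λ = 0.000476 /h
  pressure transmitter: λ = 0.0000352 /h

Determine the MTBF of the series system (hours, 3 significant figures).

Series of exponential components: λ_sys = Σ λ_i
λ_sys = 0.0000270 + 0.000476 + 0.0000352 = 5.3820e-04 /h
MTBF = 1 / λ_sys = 1860 h

1860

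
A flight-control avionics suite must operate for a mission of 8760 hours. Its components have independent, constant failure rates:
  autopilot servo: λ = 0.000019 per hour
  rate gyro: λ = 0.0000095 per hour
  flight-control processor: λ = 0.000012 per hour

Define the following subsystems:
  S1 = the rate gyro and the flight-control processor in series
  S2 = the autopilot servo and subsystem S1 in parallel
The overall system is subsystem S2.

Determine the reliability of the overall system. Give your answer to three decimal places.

0.974

R(autopilot servo) = exp(−0.000019 × 8760) = 0.84667
R(rate gyro) = exp(−0.0000095 × 8760) = 0.92015
R(flight-control processor) = exp(−0.000012 × 8760) = 0.90022
Series (rate gyro and flight-control processor): 0.92015 × 0.90022 = 0.82834
Parallel (autopilot servo and [0.82834]): 1 − (1 − 0.84667)(1 − 0.82834) = 0.974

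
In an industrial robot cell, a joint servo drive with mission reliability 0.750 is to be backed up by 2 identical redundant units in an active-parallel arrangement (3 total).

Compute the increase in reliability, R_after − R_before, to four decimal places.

0.2344

R_before = 0.750
R_after = 1 − (1 − 0.750)^3 = 0.9844
ΔR = 0.9844 − 0.750 = 0.2344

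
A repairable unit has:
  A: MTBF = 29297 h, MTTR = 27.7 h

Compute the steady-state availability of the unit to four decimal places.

A(A) = MTBF/(MTBF+MTTR) = 29297/(29297+27.7) = 0.9991

0.9991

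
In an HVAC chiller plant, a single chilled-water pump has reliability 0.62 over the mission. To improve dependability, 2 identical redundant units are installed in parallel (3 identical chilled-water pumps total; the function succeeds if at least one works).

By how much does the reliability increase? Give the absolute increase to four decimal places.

R_before = 0.62
R_after = 1 − (1 − 0.62)^3 = 0.9451
ΔR = 0.9451 − 0.62 = 0.3251

0.3251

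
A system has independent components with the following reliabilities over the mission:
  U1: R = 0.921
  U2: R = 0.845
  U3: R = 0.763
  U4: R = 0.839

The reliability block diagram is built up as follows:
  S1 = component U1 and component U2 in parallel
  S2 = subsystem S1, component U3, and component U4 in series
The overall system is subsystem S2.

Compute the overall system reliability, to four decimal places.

Parallel (U1 and U2): 1 − (1 − 0.921000)(1 − 0.845000) = 0.987755
Series ([0.987755], U3, and U4): 0.987755 × 0.763000 × 0.839000 = 0.6323

0.6323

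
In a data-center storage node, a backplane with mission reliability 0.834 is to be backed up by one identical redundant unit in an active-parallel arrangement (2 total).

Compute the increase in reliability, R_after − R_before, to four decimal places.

R_before = 0.834
R_after = 1 − (1 − 0.834)^2 = 0.9724
ΔR = 0.9724 − 0.834 = 0.1384

0.1384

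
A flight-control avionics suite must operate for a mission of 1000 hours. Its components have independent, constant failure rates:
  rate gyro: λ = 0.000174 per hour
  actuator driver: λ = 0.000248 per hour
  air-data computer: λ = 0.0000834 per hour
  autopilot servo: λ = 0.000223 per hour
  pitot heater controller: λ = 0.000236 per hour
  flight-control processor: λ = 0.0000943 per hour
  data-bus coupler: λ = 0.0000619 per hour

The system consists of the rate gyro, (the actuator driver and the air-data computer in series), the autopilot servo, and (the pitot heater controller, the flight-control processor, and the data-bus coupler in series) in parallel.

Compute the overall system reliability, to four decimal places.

R(rate gyro) = exp(−0.000174 × 1000) = 0.840297
R(actuator driver) = exp(−0.000248 × 1000) = 0.780360
R(air-data computer) = exp(−0.0000834 × 1000) = 0.919983
R(autopilot servo) = exp(−0.000223 × 1000) = 0.800115
R(pitot heater controller) = exp(−0.000236 × 1000) = 0.789781
R(flight-control processor) = exp(−0.0000943 × 1000) = 0.910010
R(data-bus coupler) = exp(−0.0000619 × 1000) = 0.939977
Series (actuator driver and air-data computer): 0.780360 × 0.919983 = 0.717918
Series (pitot heater controller, flight-control processor, and data-bus coupler): 0.789781 × 0.910010 × 0.939977 = 0.675570
Parallel (rate gyro, [0.717918], autopilot servo, and [0.675570]): 1 − (1 − 0.840297)(1 − 0.717918)(1 − 0.800115)(1 − 0.675570) = 0.9971

0.9971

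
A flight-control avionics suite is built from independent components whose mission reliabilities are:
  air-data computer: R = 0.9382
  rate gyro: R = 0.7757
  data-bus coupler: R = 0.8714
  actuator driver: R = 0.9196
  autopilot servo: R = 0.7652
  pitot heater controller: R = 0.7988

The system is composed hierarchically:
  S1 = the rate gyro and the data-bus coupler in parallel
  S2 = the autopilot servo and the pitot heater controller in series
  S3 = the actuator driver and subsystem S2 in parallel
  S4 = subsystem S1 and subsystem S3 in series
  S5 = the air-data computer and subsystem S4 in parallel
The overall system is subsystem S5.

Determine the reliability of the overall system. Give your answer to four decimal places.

Parallel (rate gyro and data-bus coupler): 1 − (1 − 0.775700)(1 − 0.871400) = 0.971155
Series (autopilot servo and pitot heater controller): 0.765200 × 0.798800 = 0.611242
Parallel (actuator driver and [0.611242]): 1 − (1 − 0.919600)(1 − 0.611242) = 0.968744
Series ([0.971155] and [0.968744]): 0.971155 × 0.968744 = 0.940801
Parallel (air-data computer and [0.940801]): 1 − (1 − 0.938200)(1 − 0.940801) = 0.9963

0.9963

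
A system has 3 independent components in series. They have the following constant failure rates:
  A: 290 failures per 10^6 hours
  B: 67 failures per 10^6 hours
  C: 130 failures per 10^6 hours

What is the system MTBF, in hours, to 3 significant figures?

Series of exponential components: λ_sys = Σ λ_i
λ_sys = 0.00029 + 0.000067 + 0.00013 = 4.8700e-04 /h
MTBF = 1 / λ_sys = 2050 h

2050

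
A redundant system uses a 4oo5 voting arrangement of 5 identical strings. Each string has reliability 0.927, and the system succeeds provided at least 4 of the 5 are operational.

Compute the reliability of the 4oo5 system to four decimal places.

R = Σ_{i=4}^{5} C(5,i) p^i (1−p)^{5−i} with p = 0.927
C(5,4)·0.927^4·0.073^1 = 0.269533
C(5,5)·0.927^5·0.073^0 = 0.684540
Sum = 0.9541

0.9541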